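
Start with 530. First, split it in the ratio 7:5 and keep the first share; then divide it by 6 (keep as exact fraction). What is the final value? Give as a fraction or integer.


Start with 530.
Step 1: Split 7:5, first share = 530 * 7/12 = 1855/6
Step 2: Divide by 6: 1855/6 / 6 = 1855/36
Final result = 1855/36

1855/36


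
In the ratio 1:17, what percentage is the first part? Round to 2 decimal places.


Total parts = 1 + 17 = 18
First part fraction = 1/18
Percentage = (1/18) * 100
= 0.055556 * 100
= 5.56%

5.56


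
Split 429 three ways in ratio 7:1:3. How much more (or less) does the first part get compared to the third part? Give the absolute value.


Total parts = 7 + 1 + 3 = 11
Value per part = 429 / 11 = 39
Shares: 7*39=273, 1*39=39, 3*39=117
First share = 273, third share = 117
Difference = |273 - 117| = 156

156


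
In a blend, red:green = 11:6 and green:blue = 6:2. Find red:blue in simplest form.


Given a:b = 11:6 and b:c = 6:2
Make b consistent. Multiply first ratio by 6: a:b = 66:36
Multiply second ratio by 6: b:c = 36:12
Now b = 36 in both, so a:b:c = 66:36:12
Therefore a:c = 66:12
Simplify by GCD: a:c = 11:2

11:2


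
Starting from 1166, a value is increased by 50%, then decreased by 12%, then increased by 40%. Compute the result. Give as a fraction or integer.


Start: 1166
Step 1: increase by 50% => multiply by 150/100
  1166 * 150/100 = 1749
Step 2: decrease by 12% => multiply by 88/100
  1749 * 88/100 = 38478/25
Step 3: increase by 40% => multiply by 140/100
  38478/25 * 140/100 = 269346/125
Final value = 269346/125

269346/125


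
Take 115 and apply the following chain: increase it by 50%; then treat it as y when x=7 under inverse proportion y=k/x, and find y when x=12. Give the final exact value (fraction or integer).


Start with 115.
Step 1: Increase by 50%: 115 * 150/100 = 345/2
Step 2: Inverse prop: k = (345/2)*7; new y = k/12 = 345/2*7/12 = 805/8
Final result = 805/8

805/8


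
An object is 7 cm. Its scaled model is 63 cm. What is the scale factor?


Original length = 7 cm
Scaled length = 63 cm
Scale factor = 63 / 7
= 9

9


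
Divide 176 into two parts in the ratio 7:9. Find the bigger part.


Total parts = 7 + 9 = 16
Value per part = 176 / 16 = 11
First share = 7 * 11 = 77
Second share = 9 * 11 = 99
Larger share = 99

99


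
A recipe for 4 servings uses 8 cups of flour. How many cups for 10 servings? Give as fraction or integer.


Original: 8 cups for 4 servings
Target servings = 10
Scaling factor = 10/4
New amount = 8 * 10/4
= 80/4
= 20 cups

20


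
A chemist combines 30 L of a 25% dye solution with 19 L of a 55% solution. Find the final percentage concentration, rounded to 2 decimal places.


Solute in mixture 1 = 25% of 30 L = 30*25/100 = 15/2 L
Solute in mixture 2 = 55% of 19 L = 19*55/100 = 209/20 L
Total solute = 15/2 + 209/20 = 359/20 L
Total volume = 30 + 19 = 49 L
Final concentration = 359/20/49 * 100 = 36.63%

36.63


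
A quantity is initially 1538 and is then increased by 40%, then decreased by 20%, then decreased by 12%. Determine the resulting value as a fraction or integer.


Start: 1538
Step 1: increase by 40% => multiply by 140/100
  1538 * 140/100 = 10766/5
Step 2: decrease by 20% => multiply by 80/100
  10766/5 * 80/100 = 43064/25
Step 3: decrease by 12% => multiply by 88/100
  43064/25 * 88/100 = 947408/625
Final value = 947408/625

947408/625


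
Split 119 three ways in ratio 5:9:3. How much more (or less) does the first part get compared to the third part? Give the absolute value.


Total parts = 5 + 9 + 3 = 17
Value per part = 119 / 17 = 7
Shares: 5*7=35, 9*7=63, 3*7=21
First share = 35, third share = 21
Difference = |35 - 21| = 14

14


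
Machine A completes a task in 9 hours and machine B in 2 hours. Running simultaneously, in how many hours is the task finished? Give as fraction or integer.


Rate of A = 1/9 job per hour
Rate of B = 1/2 job per hour
Combined rate = 1/9 + 1/2
Find common denominator: (2 + 9)/(9*2) = 11/18
Combined rate = 11/18 job per hour
Time together = 1 / (11/18) = 18/11 hours

18/11


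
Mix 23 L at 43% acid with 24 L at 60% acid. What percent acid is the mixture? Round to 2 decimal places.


Solute in mixture 1 = 43% of 23 L = 23*43/100 = 989/100 L
Solute in mixture 2 = 60% of 24 L = 24*60/100 = 72/5 L
Total solute = 989/100 + 72/5 = 2429/100 L
Total volume = 23 + 24 = 47 L
Final concentration = 2429/100/47 * 100 = 51.68%

51.68


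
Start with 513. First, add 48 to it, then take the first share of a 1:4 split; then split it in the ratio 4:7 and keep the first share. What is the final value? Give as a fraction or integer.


Start with 513.
Step 1: Add 48: 513+48=561; split 1:4 first = 561*1/5 = 561/5
Step 2: Split 4:7, first share = 561/5 * 4/11 = 204/5
Final result = 204/5

204/5


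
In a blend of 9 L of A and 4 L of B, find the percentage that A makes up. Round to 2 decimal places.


Volume of A = 9 L
Volume of B = 4 L
Total volume = 9 + 4 = 13 L
Percentage of A = (9/13) * 100
= 69.23%

69.23


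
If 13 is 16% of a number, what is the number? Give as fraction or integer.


Given: 13 is 16% of the whole
Set up: 13 = 16/100 * whole
whole = 13 * 100 / 16
whole = 1300 / 16
whole = 325/4

325/4


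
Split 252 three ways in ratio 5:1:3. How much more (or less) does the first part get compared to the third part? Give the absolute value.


Total parts = 5 + 1 + 3 = 9
Value per part = 252 / 9 = 28
Shares: 5*28=140, 1*28=28, 3*28=84
First share = 140, third share = 84
Difference = |140 - 84| = 56

56


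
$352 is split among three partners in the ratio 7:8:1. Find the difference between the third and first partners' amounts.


Total parts = 7 + 8 + 1 = 16
Value per part = 352 / 16 = 22
Shares: 7*22=154, 8*22=176, 1*22=22
Third share = 22, first share = 154
Difference = |22 - 154| = 132

132


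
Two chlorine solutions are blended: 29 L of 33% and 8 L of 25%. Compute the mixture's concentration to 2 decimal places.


Solute in mixture 1 = 33% of 29 L = 29*33/100 = 957/100 L
Solute in mixture 2 = 25% of 8 L = 8*25/100 = 2 L
Total solute = 957/100 + 2 = 1157/100 L
Total volume = 29 + 8 = 37 L
Final concentration = 1157/100/37 * 100 = 31.27%

31.27


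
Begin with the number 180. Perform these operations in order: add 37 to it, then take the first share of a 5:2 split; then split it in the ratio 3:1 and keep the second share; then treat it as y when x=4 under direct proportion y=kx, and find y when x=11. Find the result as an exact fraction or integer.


Start with 180.
Step 1: Add 37: 180+37=217; split 5:2 first = 217*5/7 = 155
Step 2: Split 3:1, second share = 155 * 1/4 = 155/4
Step 3: Direct prop: k = (155/4)/4; new y = k*11 = 155/4*11/4 = 1705/16
Final result = 1705/16

1705/16


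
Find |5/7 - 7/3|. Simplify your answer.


Simplify: 5/7 = 5/7 and 7/3 = 7/3
Find common denominator: LCD = 21
Convert: 15/21 and 49/21
Difference = |15 - 49|/21 = 34/21
Simplified = 34/21

34/21


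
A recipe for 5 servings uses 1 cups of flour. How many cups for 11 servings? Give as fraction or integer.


Original: 1 cups for 5 servings
Target servings = 11
Scaling factor = 11/5
New amount = 1 * 11/5
= 11/5
= 11/5 cups

11/5


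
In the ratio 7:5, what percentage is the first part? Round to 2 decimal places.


Total parts = 7 + 5 = 12
First part fraction = 7/12
Percentage = (7/12) * 100
= 0.583333 * 100
= 58.33%

58.33


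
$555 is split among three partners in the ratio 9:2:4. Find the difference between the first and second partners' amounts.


Total parts = 9 + 2 + 4 = 15
Value per part = 555 / 15 = 37
Shares: 9*37=333, 2*37=74, 4*37=148
First share = 333, second share = 74
Difference = |333 - 74| = 259

259


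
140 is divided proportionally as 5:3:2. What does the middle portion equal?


Ratio = 5:3:2
Total parts = 5 + 3 + 2 = 10
Value per part = 140 / 10 = 14
First share = 5 * 14 = 70
Middle share = 3 * 14 = 42
Third share = 2 * 14 = 28

42


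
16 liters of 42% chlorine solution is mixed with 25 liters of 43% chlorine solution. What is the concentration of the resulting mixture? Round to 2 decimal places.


Solute in mixture 1 = 42% of 16 L = 16*42/100 = 168/25 L
Solute in mixture 2 = 43% of 25 L = 25*43/100 = 43/4 L
Total solute = 168/25 + 43/4 = 1747/100 L
Total volume = 16 + 25 = 41 L
Final concentration = 1747/100/41 * 100 = 42.61%

42.61


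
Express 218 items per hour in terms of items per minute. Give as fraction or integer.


Converting from per hour to per minute
Rate = 218 items per hour
Divide by 60: 218/60
= 109/30 items per minute

109/30


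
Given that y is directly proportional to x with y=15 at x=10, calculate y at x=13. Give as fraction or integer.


Direct proportion: y = kx
Find k: k = 15/10 = 3/2
Compute y at x=13: y = 3/2 * 13
y = 39/2

39/2


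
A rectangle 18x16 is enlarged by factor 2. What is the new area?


Original dimensions: 18 x 16
Enlargement factor = 2
New width = 18 * 2 = 36
New height = 16 * 2 = 32
New area = 36 * 32 = 1152

1152


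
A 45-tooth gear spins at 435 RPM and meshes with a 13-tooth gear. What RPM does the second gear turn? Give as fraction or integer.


Gear ratio: teeth_A * RPM_A = teeth_B * RPM_B
45 * 435 = 13 * RPM_B
19575 = 13 * RPM_B
RPM_B = 19575 / 13
RPM_B = 19575/13

19575/13


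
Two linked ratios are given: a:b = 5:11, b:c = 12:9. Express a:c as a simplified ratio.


Given a:b = 5:11 and b:c = 12:9
Make b consistent. Multiply first ratio by 12: a:b = 60:132
Multiply second ratio by 11: b:c = 132:99
Now b = 132 in both, so a:b:c = 60:132:99
Therefore a:c = 60:99
Simplify by GCD: a:c = 20:33

20:33


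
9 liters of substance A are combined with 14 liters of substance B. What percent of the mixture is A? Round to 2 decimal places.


Volume of A = 9 L
Volume of B = 14 L
Total volume = 9 + 14 = 23 L
Percentage of A = (9/23) * 100
= 39.13%

39.13


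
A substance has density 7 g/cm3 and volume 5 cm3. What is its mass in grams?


Using mass = density * volume
Density = 7 g/cm3
Volume = 5 cm3
Mass = 7 * 5
= 35 g

35


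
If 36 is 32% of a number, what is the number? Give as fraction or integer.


Given: 36 is 32% of the whole
Set up: 36 = 32/100 * whole
whole = 36 * 100 / 32
whole = 3600 / 32
whole = 225/2

225/2


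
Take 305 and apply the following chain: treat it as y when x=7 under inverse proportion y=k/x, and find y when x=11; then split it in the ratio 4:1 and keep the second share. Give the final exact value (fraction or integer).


Start with 305.
Step 1: Inverse prop: k = (305)*7; new y = k/11 = 305*7/11 = 2135/11
Step 2: Split 4:1, second share = 2135/11 * 1/5 = 427/11
Final result = 427/11

427/11


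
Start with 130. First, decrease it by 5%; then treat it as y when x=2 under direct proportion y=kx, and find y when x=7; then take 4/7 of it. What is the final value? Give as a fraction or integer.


Start with 130.
Step 1: Decrease by 5%: 130 * 95/100 = 247/2
Step 2: Direct prop: k = (247/2)/2; new y = k*7 = 247/2*7/2 = 1729/4
Step 3: Take 4/7: 1729/4 * 4/7 = 247
Final result = 247

247


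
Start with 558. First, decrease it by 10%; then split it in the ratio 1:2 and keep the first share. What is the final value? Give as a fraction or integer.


Start with 558.
Step 1: Decrease by 10%: 558 * 90/100 = 2511/5
Step 2: Split 1:2, first share = 2511/5 * 1/3 = 837/5
Final result = 837/5

837/5


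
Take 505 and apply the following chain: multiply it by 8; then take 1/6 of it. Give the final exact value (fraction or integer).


Start with 505.
Step 1: Multiply by 8: 505 * 8 = 4040
Step 2: Take 1/6: 4040 * 1/6 = 2020/3
Final result = 2020/3

2020/3


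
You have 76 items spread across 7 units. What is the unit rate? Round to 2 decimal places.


Total items = 76
Number of units = 7
Unit rate = 76 / 7
= 10.86 items per unit

10.86


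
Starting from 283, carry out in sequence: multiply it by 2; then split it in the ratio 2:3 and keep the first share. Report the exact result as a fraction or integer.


Start with 283.
Step 1: Multiply by 2: 283 * 2 = 566
Step 2: Split 2:3, first share = 566 * 2/5 = 1132/5
Final result = 1132/5

1132/5


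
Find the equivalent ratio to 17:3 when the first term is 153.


Original ratio: 17:3
First term target: 153
Scale factor = 153 / 17 = 9
Multiply second term: 3 * 9 = 27
Equivalent ratio = 153:27

153:27


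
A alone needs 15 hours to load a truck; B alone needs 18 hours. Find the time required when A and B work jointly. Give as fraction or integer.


Rate of A = 1/15 job per hour
Rate of B = 1/18 job per hour
Combined rate = 1/15 + 1/18
Find common denominator: (18 + 15)/(15*18) = 33/270
Combined rate = 11/90 job per hour
Time together = 1 / (11/90) = 90/11 hours

90/11


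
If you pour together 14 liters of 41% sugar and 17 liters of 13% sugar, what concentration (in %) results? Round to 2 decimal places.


Solute in mixture 1 = 41% of 14 L = 14*41/100 = 287/50 L
Solute in mixture 2 = 13% of 17 L = 17*13/100 = 221/100 L
Total solute = 287/50 + 221/100 = 159/20 L
Total volume = 14 + 17 = 31 L
Final concentration = 159/20/31 * 100 = 25.65%

25.65


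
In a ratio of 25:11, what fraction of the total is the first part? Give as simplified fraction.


Total parts = 25 + 11 = 36
First part fraction = 25/36
Simplify: 25/36 = 25/36

25/36


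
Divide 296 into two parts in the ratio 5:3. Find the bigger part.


Total parts = 5 + 3 = 8
Value per part = 296 / 8 = 37
First share = 5 * 37 = 185
Second share = 3 * 37 = 111
Larger share = 185

185


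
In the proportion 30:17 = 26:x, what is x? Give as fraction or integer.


Setting up: 30/17 = 26/x
Cross multiply: 30 * x = 17 * 26
30x = 442
x = 442/30
x = 221/15

221/15


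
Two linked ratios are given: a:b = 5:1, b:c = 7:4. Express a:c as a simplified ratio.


Given a:b = 5:1 and b:c = 7:4
Make b consistent. Multiply first ratio by 7: a:b = 35:7
Multiply second ratio by 1: b:c = 7:4
Now b = 7 in both, so a:b:c = 35:7:4
Therefore a:c = 35:4
Simplify by GCD: a:c = 35:4

35:4


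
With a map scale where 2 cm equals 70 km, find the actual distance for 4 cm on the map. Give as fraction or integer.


Map scale: 2 cm = 70 km
Measured distance on map = 4 cm
Set up proportion: 4 * 70 / 2
= 280 / 2
= 140 km

140


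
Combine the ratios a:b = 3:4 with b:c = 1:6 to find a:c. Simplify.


Given a:b = 3:4 and b:c = 1:6
Make b consistent. Multiply first ratio by 1: a:b = 3:4
Multiply second ratio by 4: b:c = 4:24
Now b = 4 in both, so a:b:c = 3:4:24
Therefore a:c = 3:24
Simplify by GCD: a:c = 1:8

1:8


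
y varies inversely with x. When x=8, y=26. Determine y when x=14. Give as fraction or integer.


Inverse proportion: y = k/x
Find k: k = 8 * 26 = 208
Compute y at x=14: y = 208/14
y = 104/7

104/7


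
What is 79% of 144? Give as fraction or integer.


Compute 79% of 144
Convert percentage: 79% = 79/100
Multiply: 144 * 79/100
= 11376/100
= 2844/25

2844/25


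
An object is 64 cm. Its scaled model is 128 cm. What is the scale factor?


Original length = 64 cm
Scaled length = 128 cm
Scale factor = 128 / 64
= 2

2


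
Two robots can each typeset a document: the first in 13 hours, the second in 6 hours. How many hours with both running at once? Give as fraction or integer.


Rate of A = 1/13 job per hour
Rate of B = 1/6 job per hour
Combined rate = 1/13 + 1/6
Find common denominator: (6 + 13)/(13*6) = 19/78
Combined rate = 19/78 job per hour
Time together = 1 / (19/78) = 78/19 hours

78/19


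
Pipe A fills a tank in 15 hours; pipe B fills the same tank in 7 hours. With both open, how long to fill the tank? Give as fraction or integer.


Rate of A = 1/15 job per hour
Rate of B = 1/7 job per hour
Combined rate = 1/15 + 1/7
Find common denominator: (7 + 15)/(15*7) = 22/105
Combined rate = 22/105 job per hour
Time together = 1 / (22/105) = 105/22 hours

105/22


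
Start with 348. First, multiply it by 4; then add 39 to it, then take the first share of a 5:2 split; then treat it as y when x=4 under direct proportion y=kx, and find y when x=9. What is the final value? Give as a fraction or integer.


Start with 348.
Step 1: Multiply by 4: 348 * 4 = 1392
Step 2: Add 39: 1392+39=1431; split 5:2 first = 1431*5/7 = 7155/7
Step 3: Direct prop: k = (7155/7)/4; new y = k*9 = 7155/7*9/4 = 64395/28
Final result = 64395/28

64395/28


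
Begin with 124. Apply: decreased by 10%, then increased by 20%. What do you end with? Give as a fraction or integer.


Start: 124
Step 1: decrease by 10% => multiply by 90/100
  124 * 90/100 = 558/5
Step 2: increase by 20% => multiply by 120/100
  558/5 * 120/100 = 3348/25
Final value = 3348/25

3348/25


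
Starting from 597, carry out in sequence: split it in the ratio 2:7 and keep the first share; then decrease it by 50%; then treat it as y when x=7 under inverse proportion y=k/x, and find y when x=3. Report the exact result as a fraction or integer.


Start with 597.
Step 1: Split 2:7, first share = 597 * 2/9 = 398/3
Step 2: Decrease by 50%: 398/3 * 50/100 = 199/3
Step 3: Inverse prop: k = (199/3)*7; new y = k/3 = 199/3*7/3 = 1393/9
Final result = 1393/9

1393/9


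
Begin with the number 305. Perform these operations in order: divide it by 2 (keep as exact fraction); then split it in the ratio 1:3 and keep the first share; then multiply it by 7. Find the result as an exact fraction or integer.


Start with 305.
Step 1: Divide by 2: 305 / 2 = 305/2
Step 2: Split 1:3, first share = 305/2 * 1/4 = 305/8
Step 3: Multiply by 7: 305/8 * 7 = 2135/8
Final result = 2135/8

2135/8


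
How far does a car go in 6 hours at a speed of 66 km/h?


Using distance = speed * time
Speed = 66 km/h
Time = 6 hours
Distance = 66 * 6
= 396 km

396


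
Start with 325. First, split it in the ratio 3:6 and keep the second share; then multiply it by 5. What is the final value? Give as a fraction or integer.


Start with 325.
Step 1: Split 3:6, second share = 325 * 6/9 = 650/3
Step 2: Multiply by 5: 650/3 * 5 = 3250/3
Final result = 3250/3

3250/3


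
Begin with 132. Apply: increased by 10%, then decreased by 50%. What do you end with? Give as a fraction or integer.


Start: 132
Step 1: increase by 10% => multiply by 110/100
  132 * 110/100 = 726/5
Step 2: decrease by 50% => multiply by 50/100
  726/5 * 50/100 = 363/5
Final value = 363/5

363/5


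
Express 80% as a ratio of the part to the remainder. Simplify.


Part = 80%, Remainder = 20%
Ratio = 80:20
GCD(80, 20) = 20
Simplify: 4:1 = 4:1

4:1


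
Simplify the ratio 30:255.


Find GCD(30, 255)
GCD = 15
Divide both by 15: 30/15 = 2, 255/15 = 17
Simplified ratio = 2:17

2:17


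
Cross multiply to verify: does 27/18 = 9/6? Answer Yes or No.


Cross multiply to check 27/18 = 9/6
Left cross product: 27 * 6 = 162
Right cross product: 18 * 9 = 162
162 = 162
Equal, so proportions match => Yes

Yes


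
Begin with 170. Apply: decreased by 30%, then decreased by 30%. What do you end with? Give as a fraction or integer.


Start: 170
Step 1: decrease by 30% => multiply by 70/100
  170 * 70/100 = 119
Step 2: decrease by 30% => multiply by 70/100
  119 * 70/100 = 833/10
Final value = 833/10

833/10


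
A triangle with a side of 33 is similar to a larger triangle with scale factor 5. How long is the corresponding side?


Similar triangles have proportional sides
Scale factor = 5
Smaller side = 33
Corresponding larger side = 33 * 5
= 165

165


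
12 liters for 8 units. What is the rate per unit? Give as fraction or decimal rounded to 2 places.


Total liters = 12
Number of units = 8
Unit rate = 12 / 8
= 1.50 liters per unit

1.50


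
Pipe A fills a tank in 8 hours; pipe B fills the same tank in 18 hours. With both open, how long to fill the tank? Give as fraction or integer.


Rate of A = 1/8 job per hour
Rate of B = 1/18 job per hour
Combined rate = 1/8 + 1/18
Find common denominator: (18 + 8)/(8*18) = 26/144
Combined rate = 13/72 job per hour
Time together = 1 / (13/72) = 72/13 hours

72/13


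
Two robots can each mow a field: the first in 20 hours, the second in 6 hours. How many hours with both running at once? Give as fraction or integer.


Rate of A = 1/20 job per hour
Rate of B = 1/6 job per hour
Combined rate = 1/20 + 1/6
Find common denominator: (6 + 20)/(20*6) = 26/120
Combined rate = 13/60 job per hour
Time together = 1 / (13/60) = 60/13 hours

60/13


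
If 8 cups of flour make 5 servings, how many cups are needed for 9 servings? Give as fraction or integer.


Original: 8 cups for 5 servings
Target servings = 9
Scaling factor = 9/5
New amount = 8 * 9/5
= 72/5
= 72/5 cups

72/5


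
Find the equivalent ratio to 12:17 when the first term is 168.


Original ratio: 12:17
First term target: 168
Scale factor = 168 / 12 = 14
Multiply second term: 17 * 14 = 238
Equivalent ratio = 168:238

168:238


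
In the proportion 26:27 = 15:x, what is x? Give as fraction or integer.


Setting up: 26/27 = 15/x
Cross multiply: 26 * x = 27 * 15
26x = 405
x = 405/26
x = 405/26

405/26


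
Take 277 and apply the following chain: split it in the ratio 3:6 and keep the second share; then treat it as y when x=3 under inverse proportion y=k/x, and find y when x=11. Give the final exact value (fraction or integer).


Start with 277.
Step 1: Split 3:6, second share = 277 * 6/9 = 554/3
Step 2: Inverse prop: k = (554/3)*3; new y = k/11 = 554/3*3/11 = 554/11
Final result = 554/11

554/11


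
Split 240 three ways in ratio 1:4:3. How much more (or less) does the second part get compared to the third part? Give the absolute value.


Total parts = 1 + 4 + 3 = 8
Value per part = 240 / 8 = 30
Shares: 1*30=30, 4*30=120, 3*30=90
Second share = 120, third share = 90
Difference = |120 - 90| = 30

30


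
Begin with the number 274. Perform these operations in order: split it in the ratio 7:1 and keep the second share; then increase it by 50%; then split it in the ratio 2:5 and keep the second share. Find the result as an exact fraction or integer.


Start with 274.
Step 1: Split 7:1, second share = 274 * 1/8 = 137/4
Step 2: Increase by 50%: 137/4 * 150/100 = 411/8
Step 3: Split 2:5, second share = 411/8 * 5/7 = 2055/56
Final result = 2055/56

2055/56


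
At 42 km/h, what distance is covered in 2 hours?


Using distance = speed * time
Speed = 42 km/h
Time = 2 hours
Distance = 42 * 2
= 84 km

84


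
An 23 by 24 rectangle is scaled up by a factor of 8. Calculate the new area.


Original dimensions: 23 x 24
Enlargement factor = 8
New width = 23 * 8 = 184
New height = 24 * 8 = 192
New area = 184 * 192 = 35328

35328


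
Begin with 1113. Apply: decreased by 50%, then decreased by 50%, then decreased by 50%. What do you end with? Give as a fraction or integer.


Start: 1113
Step 1: decrease by 50% => multiply by 50/100
  1113 * 50/100 = 1113/2
Step 2: decrease by 50% => multiply by 50/100
  1113/2 * 50/100 = 1113/4
Step 3: decrease by 50% => multiply by 50/100
  1113/4 * 50/100 = 1113/8
Final value = 1113/8

1113/8


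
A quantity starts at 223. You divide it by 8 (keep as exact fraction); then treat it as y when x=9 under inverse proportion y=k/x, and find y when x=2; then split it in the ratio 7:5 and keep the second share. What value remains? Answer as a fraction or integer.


Start with 223.
Step 1: Divide by 8: 223 / 8 = 223/8
Step 2: Inverse prop: k = (223/8)*9; new y = k/2 = 223/8*9/2 = 2007/16
Step 3: Split 7:5, second share = 2007/16 * 5/12 = 3345/64
Final result = 3345/64

3345/64


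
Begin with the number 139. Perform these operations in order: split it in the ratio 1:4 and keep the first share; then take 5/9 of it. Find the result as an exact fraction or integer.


Start with 139.
Step 1: Split 1:4, first share = 139 * 1/5 = 139/5
Step 2: Take 5/9: 139/5 * 5/9 = 139/9
Final result = 139/9

139/9


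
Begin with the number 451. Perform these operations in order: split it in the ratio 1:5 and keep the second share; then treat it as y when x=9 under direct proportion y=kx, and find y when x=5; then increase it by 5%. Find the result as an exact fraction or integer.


Start with 451.
Step 1: Split 1:5, second share = 451 * 5/6 = 2255/6
Step 2: Direct prop: k = (2255/6)/9; new y = k*5 = 2255/6*5/9 = 11275/54
Step 3: Increase by 5%: 11275/54 * 105/100 = 15785/72
Final result = 15785/72

15785/72


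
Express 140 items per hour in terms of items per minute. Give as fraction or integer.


Converting from per hour to per minute
Rate = 140 items per hour
Divide by 60: 140/60
= 7/3 items per minute

7/3


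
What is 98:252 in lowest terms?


Find GCD(98, 252)
GCD = 14
Divide both by 14: 98/14 = 7, 252/14 = 18
Simplified ratio = 7:18

7:18


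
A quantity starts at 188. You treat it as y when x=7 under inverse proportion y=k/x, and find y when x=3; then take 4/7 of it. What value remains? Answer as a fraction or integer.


Start with 188.
Step 1: Inverse prop: k = (188)*7; new y = k/3 = 188*7/3 = 1316/3
Step 2: Take 4/7: 1316/3 * 4/7 = 752/3
Final result = 752/3

752/3


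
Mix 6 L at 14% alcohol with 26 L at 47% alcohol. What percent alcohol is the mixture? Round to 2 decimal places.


Solute in mixture 1 = 14% of 6 L = 6*14/100 = 21/25 L
Solute in mixture 2 = 47% of 26 L = 26*47/100 = 611/50 L
Total solute = 21/25 + 611/50 = 653/50 L
Total volume = 6 + 26 = 32 L
Final concentration = 653/50/32 * 100 = 40.81%

40.81


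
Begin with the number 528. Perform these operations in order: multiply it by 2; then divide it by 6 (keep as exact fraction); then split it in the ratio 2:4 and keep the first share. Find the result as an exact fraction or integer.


Start with 528.
Step 1: Multiply by 2: 528 * 2 = 1056
Step 2: Divide by 6: 1056 / 6 = 176
Step 3: Split 2:4, first share = 176 * 2/6 = 176/3
Final result = 176/3

176/3


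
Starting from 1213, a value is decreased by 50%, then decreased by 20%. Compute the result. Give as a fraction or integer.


Start: 1213
Step 1: decrease by 50% => multiply by 50/100
  1213 * 50/100 = 1213/2
Step 2: decrease by 20% => multiply by 80/100
  1213/2 * 80/100 = 2426/5
Final value = 2426/5

2426/5


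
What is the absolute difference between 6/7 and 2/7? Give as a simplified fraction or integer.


Simplify: 6/7 = 6/7 and 2/7 = 2/7
Find common denominator: LCD = 7
Convert: 6/7 and 2/7
Difference = |6 - 2|/7 = 4/7
Simplified = 4/7

4/7


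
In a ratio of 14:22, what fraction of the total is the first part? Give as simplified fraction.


Total parts = 14 + 22 = 36
First part fraction = 14/36
Simplify: 14/36 = 7/18

7/18


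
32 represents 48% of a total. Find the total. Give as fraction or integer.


Given: 32 is 48% of the whole
Set up: 32 = 48/100 * whole
whole = 32 * 100 / 48
whole = 3200 / 48
whole = 200/3

200/3


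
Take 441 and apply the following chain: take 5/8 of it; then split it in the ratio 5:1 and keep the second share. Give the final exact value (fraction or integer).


Start with 441.
Step 1: Take 5/8: 441 * 5/8 = 2205/8
Step 2: Split 5:1, second share = 2205/8 * 1/6 = 735/16
Final result = 735/16

735/16


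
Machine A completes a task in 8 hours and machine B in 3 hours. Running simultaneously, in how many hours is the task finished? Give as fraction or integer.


Rate of A = 1/8 job per hour
Rate of B = 1/3 job per hour
Combined rate = 1/8 + 1/3
Find common denominator: (3 + 8)/(8*3) = 11/24
Combined rate = 11/24 job per hour
Time together = 1 / (11/24) = 24/11 hours

24/11


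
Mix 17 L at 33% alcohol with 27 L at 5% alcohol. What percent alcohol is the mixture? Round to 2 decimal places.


Solute in mixture 1 = 33% of 17 L = 17*33/100 = 561/100 L
Solute in mixture 2 = 5% of 27 L = 27*5/100 = 27/20 L
Total solute = 561/100 + 27/20 = 174/25 L
Total volume = 17 + 27 = 44 L
Final concentration = 174/25/44 * 100 = 15.82%

15.82


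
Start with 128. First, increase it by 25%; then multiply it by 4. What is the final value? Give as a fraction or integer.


Start with 128.
Step 1: Increase by 25%: 128 * 125/100 = 160
Step 2: Multiply by 4: 160 * 4 = 640
Final result = 640

640


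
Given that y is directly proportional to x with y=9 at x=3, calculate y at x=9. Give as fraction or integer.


Direct proportion: y = kx
Find k: k = 9/3 = 3
Compute y at x=9: y = 3 * 9
y = 27

27


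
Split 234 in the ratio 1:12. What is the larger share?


Total parts = 1 + 12 = 13
Value per part = 234 / 13 = 18
First share = 1 * 18 = 18
Second share = 12 * 18 = 216
Larger share = 216

216


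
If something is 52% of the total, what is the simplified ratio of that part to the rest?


Part = 52%, Remainder = 48%
Ratio = 52:48
GCD(52, 48) = 4
Simplify: 13:12 = 13:12

13:12


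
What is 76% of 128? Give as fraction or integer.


Compute 76% of 128
Convert percentage: 76% = 76/100
Multiply: 128 * 76/100
= 9728/100
= 2432/25

2432/25


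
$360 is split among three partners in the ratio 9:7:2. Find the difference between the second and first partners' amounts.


Total parts = 9 + 7 + 2 = 18
Value per part = 360 / 18 = 20
Shares: 9*20=180, 7*20=140, 2*20=40
Second share = 140, first share = 180
Difference = |140 - 180| = 40

40


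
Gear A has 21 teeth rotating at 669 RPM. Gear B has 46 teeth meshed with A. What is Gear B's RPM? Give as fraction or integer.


Gear ratio: teeth_A * RPM_A = teeth_B * RPM_B
21 * 669 = 46 * RPM_B
14049 = 46 * RPM_B
RPM_B = 14049 / 46
RPM_B = 14049/46

14049/46


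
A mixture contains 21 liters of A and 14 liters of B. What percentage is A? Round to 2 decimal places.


Volume of A = 21 L
Volume of B = 14 L
Total volume = 21 + 14 = 35 L
Percentage of A = (21/35) * 100
= 60.00%

60.00


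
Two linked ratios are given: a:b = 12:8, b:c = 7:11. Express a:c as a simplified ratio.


Given a:b = 12:8 and b:c = 7:11
Make b consistent. Multiply first ratio by 7: a:b = 84:56
Multiply second ratio by 8: b:c = 56:88
Now b = 56 in both, so a:b:c = 84:56:88
Therefore a:c = 84:88
Simplify by GCD: a:c = 21:22

21:22


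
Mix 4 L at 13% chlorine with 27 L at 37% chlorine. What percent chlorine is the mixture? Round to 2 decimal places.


Solute in mixture 1 = 13% of 4 L = 4*13/100 = 13/25 L
Solute in mixture 2 = 37% of 27 L = 27*37/100 = 999/100 L
Total solute = 13/25 + 999/100 = 1051/100 L
Total volume = 4 + 27 = 31 L
Final concentration = 1051/100/31 * 100 = 33.90%

33.90


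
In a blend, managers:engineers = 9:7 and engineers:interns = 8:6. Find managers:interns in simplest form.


Given a:b = 9:7 and b:c = 8:6
Make b consistent. Multiply first ratio by 8: a:b = 72:56
Multiply second ratio by 7: b:c = 56:42
Now b = 56 in both, so a:b:c = 72:56:42
Therefore a:c = 72:42
Simplify by GCD: a:c = 12:7

12:7


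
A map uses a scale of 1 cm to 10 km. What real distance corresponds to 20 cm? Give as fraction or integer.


Map scale: 1 cm = 10 km
Measured distance on map = 20 cm
Set up proportion: 20 * 10 / 1
= 200 / 1
= 200 km

200


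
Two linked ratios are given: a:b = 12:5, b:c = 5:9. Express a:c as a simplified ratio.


Given a:b = 12:5 and b:c = 5:9
Make b consistent. Multiply first ratio by 5: a:b = 60:25
Multiply second ratio by 5: b:c = 25:45
Now b = 25 in both, so a:b:c = 60:25:45
Therefore a:c = 60:45
Simplify by GCD: a:c = 4:3

4:3


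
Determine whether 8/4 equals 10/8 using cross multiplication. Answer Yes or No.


Cross multiply to check 8/4 = 10/8
Left cross product: 8 * 8 = 64
Right cross product: 4 * 10 = 40
64 != 40
Not equal, so proportions differ => No

No


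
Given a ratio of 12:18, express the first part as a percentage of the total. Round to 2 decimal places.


Total parts = 12 + 18 = 30
First part fraction = 12/30
Percentage = (12/30) * 100
= 0.4 * 100
= 40.00%

40.00


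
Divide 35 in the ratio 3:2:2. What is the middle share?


Ratio = 3:2:2
Total parts = 3 + 2 + 2 = 7
Value per part = 35 / 7 = 5
First share = 3 * 5 = 15
Middle share = 2 * 5 = 10
Third share = 2 * 5 = 10

10


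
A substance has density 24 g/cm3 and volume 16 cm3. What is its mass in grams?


Using mass = density * volume
Density = 24 g/cm3
Volume = 16 cm3
Mass = 24 * 16
= 384 g

384


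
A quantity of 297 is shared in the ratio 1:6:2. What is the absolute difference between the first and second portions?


Total parts = 1 + 6 + 2 = 9
Value per part = 297 / 9 = 33
Shares: 1*33=33, 6*33=198, 2*33=66
First share = 33, second share = 198
Difference = |33 - 198| = 165

165


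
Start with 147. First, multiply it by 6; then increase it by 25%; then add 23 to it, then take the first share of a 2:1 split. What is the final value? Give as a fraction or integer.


Start with 147.
Step 1: Multiply by 6: 147 * 6 = 882
Step 2: Increase by 25%: 882 * 125/100 = 2205/2
Step 3: Add 23: 2205/2+23=2251/2; split 2:1 first = 2251/2*2/3 = 2251/3
Final result = 2251/3

2251/3


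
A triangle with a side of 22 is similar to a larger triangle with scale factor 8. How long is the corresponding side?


Similar triangles have proportional sides
Scale factor = 8
Smaller side = 22
Corresponding larger side = 22 * 8
= 176

176


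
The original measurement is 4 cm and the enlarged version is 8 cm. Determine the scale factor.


Original length = 4 cm
Scaled length = 8 cm
Scale factor = 8 / 4
= 2

2


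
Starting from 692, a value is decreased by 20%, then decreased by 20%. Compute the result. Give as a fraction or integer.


Start: 692
Step 1: decrease by 20% => multiply by 80/100
  692 * 80/100 = 2768/5
Step 2: decrease by 20% => multiply by 80/100
  2768/5 * 80/100 = 11072/25
Final value = 11072/25

11072/25


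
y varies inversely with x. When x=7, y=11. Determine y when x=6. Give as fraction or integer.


Inverse proportion: y = k/x
Find k: k = 7 * 11 = 77
Compute y at x=6: y = 77/6
y = 77/6

77/6


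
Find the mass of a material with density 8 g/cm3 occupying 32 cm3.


Using mass = density * volume
Density = 8 g/cm3
Volume = 32 cm3
Mass = 8 * 32
= 256 g

256


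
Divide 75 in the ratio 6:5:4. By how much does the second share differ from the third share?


Total parts = 6 + 5 + 4 = 15
Value per part = 75 / 15 = 5
Shares: 6*5=30, 5*5=25, 4*5=20
Second share = 25, third share = 20
Difference = |25 - 20| = 5

5


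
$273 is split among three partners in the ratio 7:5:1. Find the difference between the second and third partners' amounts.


Total parts = 7 + 5 + 1 = 13
Value per part = 273 / 13 = 21
Shares: 7*21=147, 5*21=105, 1*21=21
Second share = 105, third share = 21
Difference = |105 - 21| = 84

84


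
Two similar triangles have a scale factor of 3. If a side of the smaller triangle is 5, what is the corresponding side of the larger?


Similar triangles have proportional sides
Scale factor = 3
Smaller side = 5
Corresponding larger side = 5 * 3
= 15

15


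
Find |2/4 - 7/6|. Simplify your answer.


Simplify: 2/4 = 1/2 and 7/6 = 7/6
Find common denominator: LCD = 6
Convert: 3/6 and 7/6
Difference = |3 - 7|/6 = 4/6
Simplified = 2/3

2/3


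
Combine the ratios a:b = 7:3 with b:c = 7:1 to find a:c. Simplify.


Given a:b = 7:3 and b:c = 7:1
Make b consistent. Multiply first ratio by 7: a:b = 49:21
Multiply second ratio by 3: b:c = 21:3
Now b = 21 in both, so a:b:c = 49:21:3
Therefore a:c = 49:3
Simplify by GCD: a:c = 49:3

49:3


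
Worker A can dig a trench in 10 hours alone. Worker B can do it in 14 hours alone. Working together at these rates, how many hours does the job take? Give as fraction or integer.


Rate of A = 1/10 job per hour
Rate of B = 1/14 job per hour
Combined rate = 1/10 + 1/14
Find common denominator: (14 + 10)/(10*14) = 24/140
Combined rate = 6/35 job per hour
Time together = 1 / (6/35) = 35/6 hours

35/6


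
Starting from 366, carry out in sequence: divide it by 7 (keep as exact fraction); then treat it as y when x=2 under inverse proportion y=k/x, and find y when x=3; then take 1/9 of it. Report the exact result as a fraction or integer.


Start with 366.
Step 1: Divide by 7: 366 / 7 = 366/7
Step 2: Inverse prop: k = (366/7)*2; new y = k/3 = 366/7*2/3 = 244/7
Step 3: Take 1/9: 244/7 * 1/9 = 244/63
Final result = 244/63

244/63


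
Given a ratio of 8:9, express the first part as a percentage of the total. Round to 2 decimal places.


Total parts = 8 + 9 = 17
First part fraction = 8/17
Percentage = (8/17) * 100
= 0.470588 * 100
= 47.06%

47.06


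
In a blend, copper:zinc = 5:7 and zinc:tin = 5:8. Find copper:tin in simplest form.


Given a:b = 5:7 and b:c = 5:8
Make b consistent. Multiply first ratio by 5: a:b = 25:35
Multiply second ratio by 7: b:c = 35:56
Now b = 35 in both, so a:b:c = 25:35:56
Therefore a:c = 25:56
Simplify by GCD: a:c = 25:56

25:56


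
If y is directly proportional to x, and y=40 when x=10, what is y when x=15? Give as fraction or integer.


Direct proportion: y = kx
Find k: k = 40/10 = 4
Compute y at x=15: y = 4 * 15
y = 60

60


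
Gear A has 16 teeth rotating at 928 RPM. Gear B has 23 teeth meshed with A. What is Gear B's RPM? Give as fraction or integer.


Gear ratio: teeth_A * RPM_A = teeth_B * RPM_B
16 * 928 = 23 * RPM_B
14848 = 23 * RPM_B
RPM_B = 14848 / 23
RPM_B = 14848/23

14848/23


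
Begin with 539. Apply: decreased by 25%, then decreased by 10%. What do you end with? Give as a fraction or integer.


Start: 539
Step 1: decrease by 25% => multiply by 75/100
  539 * 75/100 = 1617/4
Step 2: decrease by 10% => multiply by 90/100
  1617/4 * 90/100 = 14553/40
Final value = 14553/40

14553/40


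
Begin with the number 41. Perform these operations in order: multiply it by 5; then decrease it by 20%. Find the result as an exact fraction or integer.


Start with 41.
Step 1: Multiply by 5: 41 * 5 = 205
Step 2: Decrease by 20%: 205 * 80/100 = 164
Final result = 164

164


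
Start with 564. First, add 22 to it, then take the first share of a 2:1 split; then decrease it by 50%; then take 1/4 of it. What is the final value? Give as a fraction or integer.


Start with 564.
Step 1: Add 22: 564+22=586; split 2:1 first = 586*2/3 = 1172/3
Step 2: Decrease by 50%: 1172/3 * 50/100 = 586/3
Step 3: Take 1/4: 586/3 * 1/4 = 293/6
Final result = 293/6

293/6


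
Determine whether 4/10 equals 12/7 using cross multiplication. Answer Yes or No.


Cross multiply to check 4/10 = 12/7
Left cross product: 4 * 7 = 28
Right cross product: 10 * 12 = 120
28 != 120
Not equal, so proportions differ => No

No


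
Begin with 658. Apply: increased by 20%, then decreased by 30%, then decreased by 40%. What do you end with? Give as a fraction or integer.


Start: 658
Step 1: increase by 20% => multiply by 120/100
  658 * 120/100 = 3948/5
Step 2: decrease by 30% => multiply by 70/100
  3948/5 * 70/100 = 13818/25
Step 3: decrease by 40% => multiply by 60/100
  13818/25 * 60/100 = 41454/125
Final value = 41454/125

41454/125


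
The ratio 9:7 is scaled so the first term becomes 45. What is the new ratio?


Original ratio: 9:7
First term target: 45
Scale factor = 45 / 9 = 5
Multiply second term: 7 * 5 = 35
Equivalent ratio = 45:35

45:35


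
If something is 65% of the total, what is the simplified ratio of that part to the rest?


Part = 65%, Remainder = 35%
Ratio = 65:35
GCD(65, 35) = 5
Simplify: 13:7 = 13:7

13:7


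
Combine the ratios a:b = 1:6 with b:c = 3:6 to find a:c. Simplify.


Given a:b = 1:6 and b:c = 3:6
Make b consistent. Multiply first ratio by 3: a:b = 3:18
Multiply second ratio by 6: b:c = 18:36
Now b = 18 in both, so a:b:c = 3:18:36
Therefore a:c = 3:36
Simplify by GCD: a:c = 1:12

1:12


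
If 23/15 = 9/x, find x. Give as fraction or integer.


Setting up: 23/15 = 9/x
Cross multiply: 23 * x = 15 * 9
23x = 135
x = 135/23
x = 135/23

135/23


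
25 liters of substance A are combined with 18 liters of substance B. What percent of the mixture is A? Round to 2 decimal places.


Volume of A = 25 L
Volume of B = 18 L
Total volume = 25 + 18 = 43 L
Percentage of A = (25/43) * 100
= 58.14%

58.14
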